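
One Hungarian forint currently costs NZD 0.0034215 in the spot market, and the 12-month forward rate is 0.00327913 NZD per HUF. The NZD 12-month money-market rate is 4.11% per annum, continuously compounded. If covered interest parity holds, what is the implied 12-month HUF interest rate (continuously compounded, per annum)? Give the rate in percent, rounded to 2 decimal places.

8.36%

T = 1 year.
CIP gives F = S · g_NZD/g_HUF, so g_NZD/g_HUF = 0.00327913/0.0034215 = 0.9583896.
The NZD side grows by e^(0.0411×1) = 1.0419563.
That pins the HUF growth at 1.0871949.
Take logs: ln 1.0871949 / 1 = 0.083601, so 8.36%.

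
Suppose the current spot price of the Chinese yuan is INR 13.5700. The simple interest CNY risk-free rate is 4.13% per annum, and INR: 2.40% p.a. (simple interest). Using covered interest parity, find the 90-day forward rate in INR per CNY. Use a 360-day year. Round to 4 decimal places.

T = 90/360 years.
INR accumulates by 1 + 0.0240×90/360 = 1.006000.
Growth of 1 CNY over T: 1 + 0.0413×90/360 = 1.010325.
So F = 13.57 × 1.006000 / 1.010325 = 13.511910 (INR/CNY).

13.5119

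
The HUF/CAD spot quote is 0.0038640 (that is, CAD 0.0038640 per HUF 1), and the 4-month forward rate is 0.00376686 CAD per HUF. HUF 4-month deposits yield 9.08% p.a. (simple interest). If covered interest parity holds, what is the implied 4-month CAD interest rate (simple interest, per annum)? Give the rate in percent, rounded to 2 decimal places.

T = 4/12 years.
CIP gives F = S · g_CAD/g_HUF, so g_CAD/g_HUF = 0.00376686/0.003864 = 0.9748602.
HUF growth factor: 1 + 0.0908×4/12 = 1.0302667.
That pins the CAD growth at 1.004366.
r = (1.004366 − 1)/(4/12) = 0.013098 → 1.31%.

1.31%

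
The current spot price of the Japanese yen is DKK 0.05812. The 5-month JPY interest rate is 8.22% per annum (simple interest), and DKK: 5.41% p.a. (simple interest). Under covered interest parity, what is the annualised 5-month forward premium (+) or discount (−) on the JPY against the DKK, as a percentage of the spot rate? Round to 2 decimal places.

-2.72%

T = 5/12 years.
No-arbitrage forward: 0.05812 × 1.0225417 / 1.034250 = 0.05746205 DKK/JPY.
Annualised premium = (F − S)/S × (1/T) = (0.05746205 − 0.05812)/0.05812 ÷ (5/12) = -2.72%.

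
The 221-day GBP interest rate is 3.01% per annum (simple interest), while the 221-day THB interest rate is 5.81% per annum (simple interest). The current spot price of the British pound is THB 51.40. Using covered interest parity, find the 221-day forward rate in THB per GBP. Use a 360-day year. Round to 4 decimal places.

T = 221/360 years.
THB growth factor: 1 + 0.0581×221/360 = 1.03566694.
GBP growth factor: 1 + 0.0301×221/360 = 1.01847806.
Forward (THB per GBP) = 51.4 × 1.03566694 / 1.01847806 = 52.267479.

52.2675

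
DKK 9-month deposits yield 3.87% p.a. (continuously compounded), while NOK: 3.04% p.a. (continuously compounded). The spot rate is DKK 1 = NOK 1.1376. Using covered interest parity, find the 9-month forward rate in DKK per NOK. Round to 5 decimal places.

0.88453

T = 9/12 years.
NOK growth factor: e^(0.0304×9/12) = 1.0230619.
Growth of 1 DKK over T: e^(0.0387×9/12) = 1.0294503.
So F = 1.1376 × 1.0230619 / 1.0294503 = 1.130540 (NOK/DKK).
Quoted the other way: 1/1.130540 = 0.88453 DKK per NOK.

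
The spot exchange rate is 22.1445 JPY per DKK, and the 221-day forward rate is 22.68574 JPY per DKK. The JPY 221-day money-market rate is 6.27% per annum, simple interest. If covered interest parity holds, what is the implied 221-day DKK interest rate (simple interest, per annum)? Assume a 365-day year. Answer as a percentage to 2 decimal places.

2.18%

T = 221/365 years.
By CIP, F/S equals the JPY-to-DKK growth ratio: 22.68574/22.1445 = 1.0244413.
The JPY side grows by 1 + 0.0627×221/365 = 1.0379636.
So the DKK growth factor = 1.0131997.
(1.0131997 − 1)/T = 0.021800, i.e. 2.18%.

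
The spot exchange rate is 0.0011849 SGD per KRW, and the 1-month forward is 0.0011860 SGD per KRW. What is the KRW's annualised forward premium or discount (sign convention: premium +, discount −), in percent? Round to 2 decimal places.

T = 1/12 years.
KRW trades forward at +0.09283% vs spot over the period.
×(1/T) gives 1.11% p.a.

+1.11%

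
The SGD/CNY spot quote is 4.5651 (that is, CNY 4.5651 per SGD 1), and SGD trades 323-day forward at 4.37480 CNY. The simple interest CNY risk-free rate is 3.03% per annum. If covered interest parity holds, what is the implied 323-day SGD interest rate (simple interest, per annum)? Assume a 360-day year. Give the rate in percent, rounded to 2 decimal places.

8.01%

T = 323/360 years.
F/S = 4.3748/4.5651 = 0.9583142 = (growth of CNY) / (growth of SGD).
CNY growth factor: 1 + 0.0303×323/360 = 1.0271858.
That pins the SGD growth at 1.0718675.
r = (1.0718675 − 1)/(323/360) = 0.080100 → 8.01%.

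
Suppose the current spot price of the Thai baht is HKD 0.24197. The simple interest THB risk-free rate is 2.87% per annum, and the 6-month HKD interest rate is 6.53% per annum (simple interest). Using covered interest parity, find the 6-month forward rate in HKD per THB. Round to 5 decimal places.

T = 6/12 years.
HKD accumulates by 1 + 0.0653×6/12 = 1.032650.
THB growth factor: 1 + 0.0287×6/12 = 1.014350.
Forward (HKD per THB) = 0.24197 × 1.032650 / 1.014350 = 0.2463354.

0.24634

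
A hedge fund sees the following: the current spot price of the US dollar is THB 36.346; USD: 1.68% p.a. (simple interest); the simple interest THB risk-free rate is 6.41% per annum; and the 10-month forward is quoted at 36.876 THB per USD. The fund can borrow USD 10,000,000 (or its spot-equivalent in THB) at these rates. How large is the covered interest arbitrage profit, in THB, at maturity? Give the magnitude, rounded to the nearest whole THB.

THB 8,952,182

T = 10/12 years.
Invest the USD and cover forward: 10,000,000 × 1.014000 × 36.876 = THB 373,922,640.00.
Convert at spot and invest in THB: 10,000,000 × 36.346 × 1.05341666667 = THB 382,874,821.67.
The quoted forward undervalues USD, so borrow USD, convert to THB at spot, deposit the THB at 6.41%, and buy USD forward at 36.876 to cover the loan.
Profit = 382,874,821.67 − 373,922,640.00 = THB 8,952,182.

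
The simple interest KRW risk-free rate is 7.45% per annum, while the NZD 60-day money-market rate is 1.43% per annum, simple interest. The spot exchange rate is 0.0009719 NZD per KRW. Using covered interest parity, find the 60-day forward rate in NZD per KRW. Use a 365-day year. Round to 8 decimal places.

T = 60/365 years.
NZD accumulates by 1 + 0.0143×60/365 = 1.0023507.
Growth of 1 KRW over T: 1 + 0.0745×60/365 = 1.0122466.
Forward (NZD per KRW) = 0.0009719 × 1.0023507 / 1.0122466 = 0.0009623985.

0.00096240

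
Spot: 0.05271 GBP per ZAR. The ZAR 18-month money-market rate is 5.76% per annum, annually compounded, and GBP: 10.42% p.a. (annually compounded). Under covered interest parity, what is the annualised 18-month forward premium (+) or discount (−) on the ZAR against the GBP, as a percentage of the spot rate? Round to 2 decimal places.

+4.45%

T = 18/12 years.
F = S · g_GBP/g_ZAR = 0.05271 × 1.1603035/1.0876325 = 0.05623186.
(F − S)/S ÷ T = (0.05623186 − 0.05271)/0.05271/(18/12) = 0.044544 → 4.45%.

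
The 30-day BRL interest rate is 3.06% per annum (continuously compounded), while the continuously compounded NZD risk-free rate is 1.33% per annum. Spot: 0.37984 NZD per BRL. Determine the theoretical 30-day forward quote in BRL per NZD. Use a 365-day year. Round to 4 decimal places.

2.6364

T = 30/365 years.
Growth of 1 NZD over T: e^(0.0133×30/365) = 1.0010937.
BRL growth factor: e^(0.0306×30/365) = 1.0025182.
CIP: F = S · (grow NZD)/(grow BRL) = 0.37984 × 1.0010937/1.0025182 = 0.3793003 NZD per BRL.
Invert for BRL per NZD: 1 / 0.3793003 = 2.6364.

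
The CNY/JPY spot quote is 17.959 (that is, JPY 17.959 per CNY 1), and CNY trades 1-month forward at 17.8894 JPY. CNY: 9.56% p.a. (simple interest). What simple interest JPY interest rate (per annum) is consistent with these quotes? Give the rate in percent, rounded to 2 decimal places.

4.87%

T = 1/12 years.
F/S = 17.8894/17.959 = 0.9961245 = (growth of JPY) / (growth of CNY).
CNY growth factor: 1 + 0.0956×1/12 = 1.0079667.
That pins the JPY growth at 1.0040603.
r = (1.0040603 − 1)/(1/12) = 0.048724 → 4.87%.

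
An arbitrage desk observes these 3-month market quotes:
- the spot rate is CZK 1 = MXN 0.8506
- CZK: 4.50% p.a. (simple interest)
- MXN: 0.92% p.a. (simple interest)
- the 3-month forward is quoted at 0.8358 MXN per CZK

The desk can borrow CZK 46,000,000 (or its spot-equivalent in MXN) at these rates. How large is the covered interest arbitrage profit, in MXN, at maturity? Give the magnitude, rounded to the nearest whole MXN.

T = 3/12 years.
Invest the CZK and cover forward: 46,000,000 × 1.011250 × 0.8358 = MXN 38,879,326.50.
Convert at spot and invest in MXN: 46,000,000 × 0.8506 × 1.002300 = MXN 39,217,593.48.
The quoted forward undervalues CZK, so borrow CZK, convert to MXN at spot, deposit the MXN at 0.92%, and buy CZK forward at 0.8358 to cover the loan.
Arbitrage profit = |38,879,326.50 − 39,217,593.48| = MXN 338,267.

MXN 338,267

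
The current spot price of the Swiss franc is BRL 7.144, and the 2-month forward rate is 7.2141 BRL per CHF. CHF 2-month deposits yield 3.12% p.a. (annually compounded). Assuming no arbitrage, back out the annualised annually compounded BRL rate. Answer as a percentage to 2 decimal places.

9.34%

T = 2/12 years.
F/S = 7.2141/7.144 = 1.0098124 = (growth of BRL) / (growth of CHF).
CHF growth factor: (1 + 0.0312)^(2/12) = 1.0051337.
That pins the BRL growth at 1.0149965.
Annualise: 1.0149965^(12/2) − 1 = 0.093421 = 9.34%.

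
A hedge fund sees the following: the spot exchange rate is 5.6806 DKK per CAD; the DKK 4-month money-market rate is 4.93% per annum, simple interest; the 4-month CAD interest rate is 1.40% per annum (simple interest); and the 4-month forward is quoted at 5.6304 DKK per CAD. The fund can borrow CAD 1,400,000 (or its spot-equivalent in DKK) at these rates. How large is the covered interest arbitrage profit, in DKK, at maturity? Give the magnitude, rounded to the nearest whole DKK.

DKK 164,186

T = 4/12 years.
Keep in CAD, deliver into the forward: 1,400,000·1.004666667·5.6304 = DKK 7,919,345.28.
Swap to DKK now, deposit: 1,400,000·5.6806·1.016433333 = DKK 8,083,531.67.
The quoted forward undervalues CAD, so borrow CAD, convert to DKK at spot, deposit the DKK at 4.93%, and buy CAD forward at 5.6304 to cover the loan.
The gap between the two covered legs is DKK 164,186.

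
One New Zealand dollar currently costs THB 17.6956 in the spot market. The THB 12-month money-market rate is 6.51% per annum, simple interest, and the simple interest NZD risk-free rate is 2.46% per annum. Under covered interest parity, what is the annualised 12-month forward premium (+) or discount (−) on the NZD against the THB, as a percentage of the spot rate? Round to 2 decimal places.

+3.95%

T = 1 year.
CIP forward (THB per NZD) = 17.6956 × 1.065100/1.024600 = 18.3950650.
Annualised premium = (F − S)/S × (1/T) = (18.3950650 − 17.6956)/17.6956 ÷ 1 = 3.95%.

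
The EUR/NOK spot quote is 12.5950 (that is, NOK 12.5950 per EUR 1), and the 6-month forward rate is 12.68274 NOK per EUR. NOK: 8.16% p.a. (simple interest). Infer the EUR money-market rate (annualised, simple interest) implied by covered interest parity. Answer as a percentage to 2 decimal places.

6.72%

T = 6/12 years.
By CIP, F/S equals the NOK-to-EUR growth ratio: 12.68274/12.595 = 1.0069663.
NOK growth factor: 1 + 0.0816×6/12 = 1.040800.
Hence g_EUR = 1.0335996.
r = (1.0335996 − 1)/(6/12) = 0.067199 → 6.72%.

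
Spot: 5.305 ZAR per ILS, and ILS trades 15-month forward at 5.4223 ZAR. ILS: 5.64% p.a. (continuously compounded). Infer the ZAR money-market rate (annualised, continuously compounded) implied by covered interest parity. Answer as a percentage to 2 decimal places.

7.39%

T = 15/12 years.
F/S = 5.4223/5.305 = 1.0221112 = (growth of ZAR) / (growth of ILS).
ILS growth factor: e^(0.0564×15/12) = 1.0730446.
So the ZAR growth factor = 1.0967709.
Take logs: ln 1.0967709 / (15/12) = 0.073896, so 7.39%.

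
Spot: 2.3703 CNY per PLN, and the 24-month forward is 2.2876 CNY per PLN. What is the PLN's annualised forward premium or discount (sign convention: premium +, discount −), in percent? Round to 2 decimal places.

-1.74%

T = 2 years.
PLN trades forward at -3.48901% vs spot over the period.
×(1/T) gives -1.74% p.a.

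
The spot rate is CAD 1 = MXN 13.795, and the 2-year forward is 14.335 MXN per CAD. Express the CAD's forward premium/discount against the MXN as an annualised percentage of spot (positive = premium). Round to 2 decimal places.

+1.96%

T = 2 years.
CAD trades forward at +3.91446% vs spot over the period.
Annualise by dividing by T: 0.0391446 / 2 = 0.019572 → 1.96%.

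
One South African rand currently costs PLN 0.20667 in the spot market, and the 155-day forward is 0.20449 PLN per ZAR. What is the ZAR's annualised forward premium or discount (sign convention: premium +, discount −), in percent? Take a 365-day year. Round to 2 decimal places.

T = 155/365 years.
(F − S)/S = (0.20449 − 0.20667)/0.20667 = -0.0105482.
Per annum: -0.0105482 / (155/365) = -0.024839 = -2.48%.

-2.48%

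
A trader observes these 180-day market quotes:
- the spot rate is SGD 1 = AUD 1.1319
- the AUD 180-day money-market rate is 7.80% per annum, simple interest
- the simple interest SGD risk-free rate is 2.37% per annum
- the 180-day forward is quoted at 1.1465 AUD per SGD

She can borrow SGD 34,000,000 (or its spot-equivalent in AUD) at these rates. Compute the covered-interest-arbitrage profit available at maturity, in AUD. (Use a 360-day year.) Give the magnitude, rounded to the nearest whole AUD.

AUD 542,575

T = 180/360 years.
Route A — deposit SGD, sell forward: 34,000,000 × 1.011850 × 1.1465 = AUD 39,442,924.85.
Route B — convert at spot, deposit AUD: 34,000,000 × 1.1319 × 1.039000 = AUD 39,985,499.40.
The quoted forward undervalues SGD, so borrow SGD, convert to AUD at spot, deposit the AUD at 7.80%, and buy SGD forward at 1.1465 to cover the loan.
Profit = 39,985,499.40 − 39,442,924.85 = AUD 542,575.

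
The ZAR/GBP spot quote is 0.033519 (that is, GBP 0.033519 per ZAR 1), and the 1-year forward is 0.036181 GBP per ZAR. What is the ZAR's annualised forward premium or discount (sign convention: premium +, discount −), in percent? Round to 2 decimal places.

+7.94%

T = 1 year.
Period premium: (0.036181 − 0.033519)/0.033519 = 0.0794176.
Per annum: 0.0794176 / 1 = 0.079418 = 7.94%.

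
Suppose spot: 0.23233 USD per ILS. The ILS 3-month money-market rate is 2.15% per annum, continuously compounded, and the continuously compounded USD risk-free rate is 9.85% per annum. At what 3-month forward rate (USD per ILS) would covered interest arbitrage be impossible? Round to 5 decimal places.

0.23685

T = 3/12 years.
USD growth factor: e^(0.0985×3/12) = 1.0249307.
ILS accumulates by e^(0.0215×3/12) = 1.0053895.
So F = 0.23233 × 1.0249307 / 1.0053895 = 0.2368457 (USD/ILS).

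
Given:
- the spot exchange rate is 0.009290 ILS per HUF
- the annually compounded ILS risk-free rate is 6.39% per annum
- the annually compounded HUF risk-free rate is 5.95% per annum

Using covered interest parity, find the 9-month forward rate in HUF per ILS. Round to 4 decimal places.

107.3086

T = 9/12 years.
ILS growth factor: (1 + 0.0639)^(9/12) = 1.047552039.
HUF growth factor: (1 + 0.0595)^(9/12) = 1.044301065.
CIP: F = S · (grow ILS)/(grow HUF) = 0.00929 × 1.047552039/1.044301065 = 0.00931892035 ILS per HUF.
Invert for HUF per ILS: 1 / 0.00931892035 = 107.3086.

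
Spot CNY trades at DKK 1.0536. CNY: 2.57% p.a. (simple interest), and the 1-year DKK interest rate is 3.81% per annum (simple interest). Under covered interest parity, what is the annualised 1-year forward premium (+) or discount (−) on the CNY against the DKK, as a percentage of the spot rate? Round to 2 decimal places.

+1.21%

T = 1 year.
No-arbitrage forward: 1.0536 × 1.038100 / 1.025700 = 1.0663373 DKK/CNY.
Annualised premium = (F − S)/S × (1/T) = (1.0663373 − 1.0536)/1.0536 ÷ 1 = 1.21%.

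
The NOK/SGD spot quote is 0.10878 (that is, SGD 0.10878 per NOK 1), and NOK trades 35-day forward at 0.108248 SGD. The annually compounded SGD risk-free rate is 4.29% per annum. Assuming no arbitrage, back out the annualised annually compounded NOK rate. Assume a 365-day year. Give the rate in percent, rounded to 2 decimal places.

T = 35/365 years.
F/S = 0.108248/0.10878 = 0.9951094 = (growth of SGD) / (growth of NOK).
The SGD side grows by (1 + 0.0429)^(35/365) = 1.004036.
That pins the NOK growth at 1.0089705.
r = 1.0089705^(365/35) − 1 = 0.097607 → 9.76%.

9.76%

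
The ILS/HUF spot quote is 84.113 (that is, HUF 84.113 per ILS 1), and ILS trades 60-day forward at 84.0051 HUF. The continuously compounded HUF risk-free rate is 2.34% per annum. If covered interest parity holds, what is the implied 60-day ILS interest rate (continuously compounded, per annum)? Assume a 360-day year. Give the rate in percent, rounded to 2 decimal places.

T = 60/360 years.
By CIP, F/S equals the HUF-to-ILS growth ratio: 84.0051/84.113 = 0.9987172.
The HUF side grows by e^(0.0234×60/360) = 1.0039076.
Hence g_ILS = 1.0051971.
r = ln(1.0051971)/(60/360) = 0.031102 → 3.11%.

3.11%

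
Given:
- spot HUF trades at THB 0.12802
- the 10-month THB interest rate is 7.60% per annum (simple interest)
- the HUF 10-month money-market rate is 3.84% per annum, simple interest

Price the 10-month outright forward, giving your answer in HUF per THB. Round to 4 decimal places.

7.5811

T = 10/12 years.
Growth of 1 THB over T: 1 + 0.0760×10/12 = 1.0633333.
Growth of 1 HUF over T: 1 + 0.0384×10/12 = 1.032000.
So F = 0.12802 × 1.0633333 / 1.032000 = 0.1319069 (THB/HUF).
Invert for HUF per THB: 1 / 0.1319069 = 7.5811.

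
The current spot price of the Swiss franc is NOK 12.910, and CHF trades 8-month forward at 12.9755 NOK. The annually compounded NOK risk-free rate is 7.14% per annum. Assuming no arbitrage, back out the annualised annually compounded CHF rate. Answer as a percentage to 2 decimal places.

T = 8/12 years.
F/S = 12.9755/12.91 = 1.0050736 = (growth of NOK) / (growth of CHF).
NOK growth factor: (1 + 0.0714)^(8/12) = 1.0470508.
So the CHF growth factor = 1.0417653.
r = 1.0417653^(12/8) − 1 = 0.063298 → 6.33%.

6.33%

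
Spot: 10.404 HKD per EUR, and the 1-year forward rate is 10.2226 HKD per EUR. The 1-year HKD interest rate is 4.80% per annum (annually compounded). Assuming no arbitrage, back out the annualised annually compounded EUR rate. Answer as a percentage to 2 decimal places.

T = 1 year.
F/S = 10.2226/10.404 = 0.9825644 = (growth of HKD) / (growth of EUR).
The HKD side grows by (1 + 0.0480)^1 = 1.048000.
So the EUR growth factor = 1.0665968.
r = 1.0665968^(1/1) − 1 = 0.066597 → 6.66%.

6.66%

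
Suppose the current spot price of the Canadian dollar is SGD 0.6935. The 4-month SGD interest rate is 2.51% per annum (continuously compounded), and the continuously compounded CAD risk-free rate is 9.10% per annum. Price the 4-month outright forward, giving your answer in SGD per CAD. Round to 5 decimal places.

0.67843

T = 4/12 years.
Growth of 1 SGD over T: e^(0.0251×4/12) = 1.0084018.
CAD accumulates by e^(0.0910×4/12) = 1.0307981.
So F = 0.6935 × 1.0084018 / 1.0307981 = 0.6784322 (SGD/CAD).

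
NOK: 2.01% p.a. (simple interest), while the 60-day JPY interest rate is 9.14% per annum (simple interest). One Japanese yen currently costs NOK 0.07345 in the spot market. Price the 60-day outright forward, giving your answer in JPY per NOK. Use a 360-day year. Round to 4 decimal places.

T = 60/360 years.
Growth of 1 NOK over T: 1 + 0.0201×60/360 = 1.003350.
Growth of 1 JPY over T: 1 + 0.0914×60/360 = 1.01523333.
So F = 0.07345 × 1.003350 / 1.01523333 = 0.072590266 (NOK/JPY).
Quoted the other way: 1/0.072590266 = 13.7760 JPY per NOK.

13.7760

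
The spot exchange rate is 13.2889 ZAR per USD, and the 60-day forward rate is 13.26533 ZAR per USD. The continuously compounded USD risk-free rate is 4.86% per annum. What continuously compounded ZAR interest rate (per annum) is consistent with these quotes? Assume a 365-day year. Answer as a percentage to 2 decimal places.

3.78%

T = 60/365 years.
By CIP, F/S equals the ZAR-to-USD growth ratio: 13.26533/13.2889 = 0.9982263.
USD growth factor: e^(0.0486×60/365) = 1.008021.
So the ZAR growth factor = 1.0062331.
r = ln(1.0062331)/(60/365) = 0.037800 → 3.78%.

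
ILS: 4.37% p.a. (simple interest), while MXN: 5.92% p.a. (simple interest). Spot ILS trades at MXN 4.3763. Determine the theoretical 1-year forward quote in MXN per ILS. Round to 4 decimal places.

4.4413

T = 1 year.
MXN accumulates by 1 + 0.0592×1 = 1.059200.
ILS accumulates by 1 + 0.0437×1 = 1.043700.
CIP: F = S · (grow MXN)/(grow ILS) = 4.3763 × 1.059200/1.043700 = 4.441292 MXN per ILS.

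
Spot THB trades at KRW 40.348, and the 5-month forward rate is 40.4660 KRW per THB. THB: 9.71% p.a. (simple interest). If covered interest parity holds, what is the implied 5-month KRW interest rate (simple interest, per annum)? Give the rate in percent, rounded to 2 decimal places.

10.44%

T = 5/12 years.
F/S = 40.466/40.348 = 1.0029246 = (growth of KRW) / (growth of THB).
The THB side grows by 1 + 0.0971×5/12 = 1.0404583.
So the KRW growth factor = 1.0435012.
r = (1.0435012 − 1)/(5/12) = 0.104403 → 10.44%.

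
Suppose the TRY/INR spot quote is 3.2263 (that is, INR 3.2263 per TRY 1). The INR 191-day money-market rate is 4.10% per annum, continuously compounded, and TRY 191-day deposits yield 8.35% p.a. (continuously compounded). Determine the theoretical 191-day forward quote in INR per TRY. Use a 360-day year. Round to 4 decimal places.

T = 191/360 years.
INR growth factor: e^(0.0410×191/360) = 1.0219911.
TRY growth factor: e^(0.0835×191/360) = 1.0452973.
CIP: F = S · (grow INR)/(grow TRY) = 3.2263 × 1.0219911/1.0452973 = 3.154366 INR per TRY.

3.1544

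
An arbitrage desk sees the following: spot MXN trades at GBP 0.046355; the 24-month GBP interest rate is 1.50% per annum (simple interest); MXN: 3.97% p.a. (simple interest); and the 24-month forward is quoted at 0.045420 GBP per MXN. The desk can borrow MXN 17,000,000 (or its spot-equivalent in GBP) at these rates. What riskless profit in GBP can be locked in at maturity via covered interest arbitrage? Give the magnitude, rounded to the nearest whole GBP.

GBP 21,772

T = 2 years.
Route A — deposit MXN, sell forward: 17,000,000 × 1.079400 × 0.045420 = GBP 833,447.92.
Route B — convert at spot, deposit GBP: 17,000,000 × 0.046355 × 1.030000 = GBP 811,676.05.
The quoted forward overvalues MXN, so borrow GBP, buy MXN at spot, deposit the MXN at 3.97%, and sell the proceeds forward at 0.045420.
Arbitrage profit = |833,447.92 − 811,676.05| = GBP 21,772.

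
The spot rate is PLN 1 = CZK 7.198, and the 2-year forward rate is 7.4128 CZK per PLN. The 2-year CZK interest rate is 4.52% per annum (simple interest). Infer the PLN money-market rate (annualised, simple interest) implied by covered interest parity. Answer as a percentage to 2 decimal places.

2.94%

T = 2 years.
F/S = 7.4128/7.198 = 1.0298416 = (growth of CZK) / (growth of PLN).
CZK growth factor: 1 + 0.0452×2 = 1.090400.
That pins the PLN growth at 1.0588036.
(1.0588036 − 1)/T = 0.029402, i.e. 2.94%.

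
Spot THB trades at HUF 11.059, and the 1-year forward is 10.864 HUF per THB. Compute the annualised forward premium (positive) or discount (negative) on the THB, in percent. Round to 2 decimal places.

T = 1 year.
THB trades forward at -1.76327% vs spot over the period.
Annualise by dividing by T: -0.0176327 / 1 = -0.017633 → -1.76%.

-1.76%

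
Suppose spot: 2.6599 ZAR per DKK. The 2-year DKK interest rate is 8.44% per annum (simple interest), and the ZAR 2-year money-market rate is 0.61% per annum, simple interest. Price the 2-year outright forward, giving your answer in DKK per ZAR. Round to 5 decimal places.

0.43412

T = 2 years.
ZAR growth factor: 1 + 0.0061×2 = 1.012200.
DKK growth factor: 1 + 0.0844×2 = 1.168800.
So F = 2.6599 × 1.012200 / 1.168800 = 2.303517 (ZAR/DKK).
Quoted the other way: 1/2.303517 = 0.43412 DKK per ZAR.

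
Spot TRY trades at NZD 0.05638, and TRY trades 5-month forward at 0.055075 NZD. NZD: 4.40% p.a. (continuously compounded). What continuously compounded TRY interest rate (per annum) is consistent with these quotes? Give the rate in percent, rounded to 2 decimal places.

10.02%

T = 5/12 years.
F/S = 0.055075/0.05638 = 0.9768535 = (growth of NZD) / (growth of TRY).
The NZD side grows by e^(0.0440×5/12) = 1.0185024.
So the TRY growth factor = 1.0426358.
Take logs: ln 1.0426358 / (5/12) = 0.100205, so 10.02%.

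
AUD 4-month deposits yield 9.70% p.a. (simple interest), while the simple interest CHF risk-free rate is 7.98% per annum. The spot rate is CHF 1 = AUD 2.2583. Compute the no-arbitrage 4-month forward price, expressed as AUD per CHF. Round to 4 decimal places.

2.2709

T = 4/12 years.
AUD growth factor: 1 + 0.0970×4/12 = 1.0323333.
Growth of 1 CHF over T: 1 + 0.0798×4/12 = 1.026600.
CIP: F = S · (grow AUD)/(grow CHF) = 2.2583 × 1.0323333/1.026600 = 2.270912 AUD per CHF.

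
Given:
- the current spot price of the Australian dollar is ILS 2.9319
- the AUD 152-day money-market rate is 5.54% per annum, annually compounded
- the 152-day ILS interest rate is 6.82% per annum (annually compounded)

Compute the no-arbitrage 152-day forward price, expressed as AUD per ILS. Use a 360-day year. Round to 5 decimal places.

T = 152/360 years.
ILS accumulates by (1 + 0.0682)^(152/360) = 1.0282477.
Growth of 1 AUD over T: (1 + 0.0554)^(152/360) = 1.0230273.
So F = 2.9319 × 1.0282477 / 1.0230273 = 2.946861 (ILS/AUD).
Invert for AUD per ILS: 1 / 2.946861 = 0.33934.

0.33934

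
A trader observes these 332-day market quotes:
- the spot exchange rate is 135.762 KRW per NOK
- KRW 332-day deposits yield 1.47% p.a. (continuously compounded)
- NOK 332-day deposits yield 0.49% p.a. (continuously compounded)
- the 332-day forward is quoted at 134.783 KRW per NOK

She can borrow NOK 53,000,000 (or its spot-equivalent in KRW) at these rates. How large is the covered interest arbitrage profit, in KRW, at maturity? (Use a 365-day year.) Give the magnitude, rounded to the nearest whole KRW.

T = 332/365 years.
Invest the NOK and cover forward: 53,000,000 × 1.004466933437 × 134.783 = KRW 7,175,408,534.54.
Convert at spot and invest in KRW: 53,000,000 × 135.762 × 1.013460749926 = KRW 7,292,241,291.57.
The quoted forward undervalues NOK, so borrow NOK, convert to KRW at spot, deposit the KRW at 1.47%, and buy NOK forward at 134.783 to cover the loan.
Profit = 7,292,241,291.57 − 7,175,408,534.54 = KRW 116,832,757.

KRW 116,832,757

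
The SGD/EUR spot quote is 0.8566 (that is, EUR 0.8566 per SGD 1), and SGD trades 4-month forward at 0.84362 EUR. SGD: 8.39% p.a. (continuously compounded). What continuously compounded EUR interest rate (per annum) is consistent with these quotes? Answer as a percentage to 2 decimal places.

T = 4/12 years.
By CIP, F/S equals the EUR-to-SGD growth ratio: 0.84362/0.8566 = 0.9848471.
SGD growth factor: e^(0.0839×4/12) = 1.0283614.
That pins the EUR growth at 1.0127787.
Take logs: ln 1.0127787 / (4/12) = 0.038093, so 3.81%.

3.81%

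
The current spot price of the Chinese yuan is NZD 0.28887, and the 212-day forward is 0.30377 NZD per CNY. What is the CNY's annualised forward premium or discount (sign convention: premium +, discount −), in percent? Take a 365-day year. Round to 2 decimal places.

+8.88%

T = 212/365 years.
CNY trades forward at +5.15803% vs spot over the period.
×(1/T) gives 8.88% p.a.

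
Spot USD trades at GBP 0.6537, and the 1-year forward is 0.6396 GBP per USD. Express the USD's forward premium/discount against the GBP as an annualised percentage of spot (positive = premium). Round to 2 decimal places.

T = 1 year.
(F − S)/S = (0.6396 − 0.6537)/0.6537 = -0.0215695.
Per annum: -0.0215695 / 1 = -0.021569 = -2.16%.

-2.16%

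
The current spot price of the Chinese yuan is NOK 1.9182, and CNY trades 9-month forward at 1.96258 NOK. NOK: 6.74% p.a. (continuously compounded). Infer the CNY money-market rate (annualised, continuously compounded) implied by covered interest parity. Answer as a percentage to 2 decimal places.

3.69%

T = 9/12 years.
CIP gives F = S · g_NOK/g_CNY, so g_NOK/g_CNY = 1.96258/1.9182 = 1.0231363.
NOK growth factor: e^(0.0674×9/12) = 1.0518495.
That pins the CNY growth at 1.0280639.
Take logs: ln 1.0280639 / (9/12) = 0.036903, so 3.69%.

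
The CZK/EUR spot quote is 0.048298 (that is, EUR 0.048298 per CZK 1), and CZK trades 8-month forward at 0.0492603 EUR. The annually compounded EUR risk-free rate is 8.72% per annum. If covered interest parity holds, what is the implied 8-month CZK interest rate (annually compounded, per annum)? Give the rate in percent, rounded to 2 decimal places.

5.55%

T = 8/12 years.
By CIP, F/S equals the EUR-to-CZK growth ratio: 0.0492603/0.048298 = 1.0199242.
EUR growth factor: (1 + 0.0872)^(8/12) = 1.0573196.
That pins the CZK growth at 1.0366649.
Annualise: 1.0366649^(12/8) − 1 = 0.055498 = 5.55%.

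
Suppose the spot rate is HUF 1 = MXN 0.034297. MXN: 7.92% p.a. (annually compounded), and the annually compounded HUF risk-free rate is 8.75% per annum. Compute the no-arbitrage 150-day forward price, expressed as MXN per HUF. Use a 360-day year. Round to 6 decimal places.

0.034188

T = 150/360 years.
Growth of 1 MXN over T: (1 + 0.0792)^(150/360) = 1.032268.
HUF growth factor: (1 + 0.0875)^(150/360) = 1.0355686.
Forward (MXN per HUF) = 0.034297 × 1.032268 / 1.0355686 = 0.03418769.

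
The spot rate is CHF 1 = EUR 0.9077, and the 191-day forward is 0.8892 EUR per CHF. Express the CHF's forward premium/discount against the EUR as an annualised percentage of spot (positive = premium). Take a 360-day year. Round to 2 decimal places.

-3.84%

T = 191/360 years.
Period premium: (0.8892 − 0.9077)/0.9077 = -0.0203812.
Per annum: -0.0203812 / (191/360) = -0.038415 = -3.84%.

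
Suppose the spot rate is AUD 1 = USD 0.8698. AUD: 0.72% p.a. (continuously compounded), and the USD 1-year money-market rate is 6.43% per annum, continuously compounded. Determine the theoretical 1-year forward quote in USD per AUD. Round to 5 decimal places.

0.92091

T = 1 year.
Growth of 1 USD over T: e^(0.0643×1) = 1.0664123.
Growth of 1 AUD over T: e^(0.0072×1) = 1.007226.
Forward (USD per AUD) = 0.8698 × 1.0664123 / 1.007226 = 0.9209109.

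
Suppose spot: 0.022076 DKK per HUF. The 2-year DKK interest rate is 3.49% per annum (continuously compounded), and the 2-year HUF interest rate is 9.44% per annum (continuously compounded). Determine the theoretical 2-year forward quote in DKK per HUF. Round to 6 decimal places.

0.019599

T = 2 years.
DKK growth factor: e^(0.0349×2) = 1.0722937.
Growth of 1 HUF over T: e^(0.0944×2) = 1.2077994.
Forward (DKK per HUF) = 0.022076 × 1.0722937 / 1.2077994 = 0.01959924.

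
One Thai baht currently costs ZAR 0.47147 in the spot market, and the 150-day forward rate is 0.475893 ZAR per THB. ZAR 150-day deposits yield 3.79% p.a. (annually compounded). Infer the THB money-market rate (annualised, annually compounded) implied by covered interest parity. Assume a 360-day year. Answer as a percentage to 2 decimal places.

T = 150/360 years.
F/S = 0.475893/0.47147 = 1.0093813 = (growth of ZAR) / (growth of THB).
The ZAR side grows by (1 + 0.0379)^(150/360) = 1.0156205.
So the THB growth factor = 1.0061812.
r = 1.0061812^(360/150) − 1 = 0.014899 → 1.49%.

1.49%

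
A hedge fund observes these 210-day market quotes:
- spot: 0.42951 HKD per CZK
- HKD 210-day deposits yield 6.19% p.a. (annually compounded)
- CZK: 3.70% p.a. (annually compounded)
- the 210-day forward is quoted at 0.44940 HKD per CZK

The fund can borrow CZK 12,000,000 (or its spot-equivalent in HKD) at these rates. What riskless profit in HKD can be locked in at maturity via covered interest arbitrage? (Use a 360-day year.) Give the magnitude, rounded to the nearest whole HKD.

T = 210/360 years.
Invest the CZK and cover forward: 12,000,000 × 1.021419805 × 0.44940 = HKD 5,508,312.72.
Convert at spot and invest in HKD: 12,000,000 × 0.42951 × 1.035655809 = HKD 5,337,894.32.
The quoted forward overvalues CZK, so borrow HKD, buy CZK at spot, deposit the CZK at 3.70%, and sell the proceeds forward at 0.44940.
The gap between the two covered legs is HKD 170,418.

HKD 170,418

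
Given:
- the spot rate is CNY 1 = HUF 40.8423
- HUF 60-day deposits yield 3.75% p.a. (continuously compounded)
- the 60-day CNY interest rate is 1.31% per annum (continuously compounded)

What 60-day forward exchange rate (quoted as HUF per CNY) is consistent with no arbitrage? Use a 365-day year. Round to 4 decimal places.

T = 60/365 years.
HUF growth factor: e^(0.0375×60/365) = 1.00618342.
Growth of 1 CNY over T: e^(0.0131×60/365) = 1.00215574.
CIP: F = S · (grow HUF)/(grow CNY) = 40.8423 × 1.00618342/1.00215574 = 41.006446 HUF per CNY.

41.0064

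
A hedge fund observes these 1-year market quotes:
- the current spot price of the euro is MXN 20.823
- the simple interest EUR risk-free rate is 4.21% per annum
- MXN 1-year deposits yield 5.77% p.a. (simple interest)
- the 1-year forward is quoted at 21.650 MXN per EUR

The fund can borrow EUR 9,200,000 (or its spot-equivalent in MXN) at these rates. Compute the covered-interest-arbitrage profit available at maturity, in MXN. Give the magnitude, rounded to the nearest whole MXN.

MXN 4,940,197

T = 1 year.
Route A — deposit EUR, sell forward: 9,200,000 × 1.042100 × 21.650 = MXN 207,565,478.00.
Route B — convert at spot, deposit MXN: 9,200,000 × 20.823 × 1.057700 = MXN 202,625,281.32.
The quoted forward overvalues EUR, so borrow MXN, buy EUR at spot, deposit the EUR at 4.21%, and sell the proceeds forward at 21.650.
Arbitrage profit = |207,565,478.00 − 202,625,281.32| = MXN 4,940,197.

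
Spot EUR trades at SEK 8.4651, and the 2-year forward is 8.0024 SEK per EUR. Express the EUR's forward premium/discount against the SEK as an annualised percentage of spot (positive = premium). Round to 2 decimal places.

-2.73%

T = 2 years.
Period premium: (8.0024 − 8.4651)/8.4651 = -0.0546597.
Annualise by dividing by T: -0.0546597 / 2 = -0.027330 → -2.73%.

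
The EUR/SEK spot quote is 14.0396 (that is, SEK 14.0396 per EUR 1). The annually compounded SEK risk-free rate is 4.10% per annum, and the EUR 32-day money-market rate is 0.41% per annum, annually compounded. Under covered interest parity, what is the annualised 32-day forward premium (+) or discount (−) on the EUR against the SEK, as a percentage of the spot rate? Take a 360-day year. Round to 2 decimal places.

T = 32/360 years.
CIP forward (SEK per EUR) = 14.0396 × 1.0035781/1.0003638 = 14.0847111.
Annualised premium = (F − S)/S × (1/T) = (14.0847111 − 14.0396)/14.0396 ÷ (32/360) = 3.61%.

+3.61%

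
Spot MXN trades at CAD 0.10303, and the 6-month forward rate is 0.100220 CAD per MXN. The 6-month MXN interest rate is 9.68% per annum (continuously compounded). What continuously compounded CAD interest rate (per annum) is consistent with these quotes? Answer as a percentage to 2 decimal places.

T = 6/12 years.
CIP gives F = S · g_CAD/g_MXN, so g_CAD/g_MXN = 0.10022/0.10303 = 0.9727264.
The MXN side grows by e^(0.0968×6/12) = 1.0495904.
That pins the CAD growth at 1.0209643.
r = ln(1.0209643)/(6/12) = 0.041495 → 4.15%.

4.15%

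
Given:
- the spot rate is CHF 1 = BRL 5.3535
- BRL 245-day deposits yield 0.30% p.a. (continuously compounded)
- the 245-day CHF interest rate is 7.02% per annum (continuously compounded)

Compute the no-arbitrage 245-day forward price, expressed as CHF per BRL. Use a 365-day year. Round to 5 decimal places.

T = 245/365 years.
Growth of 1 BRL over T: e^(0.0030×245/365) = 1.0020157.
CHF growth factor: e^(0.0702×245/365) = 1.0482484.
So F = 5.3535 × 1.0020157 / 1.0482484 = 5.117385 (BRL/CHF).
Quoted the other way: 1/5.117385 = 0.19541 CHF per BRL.

0.19541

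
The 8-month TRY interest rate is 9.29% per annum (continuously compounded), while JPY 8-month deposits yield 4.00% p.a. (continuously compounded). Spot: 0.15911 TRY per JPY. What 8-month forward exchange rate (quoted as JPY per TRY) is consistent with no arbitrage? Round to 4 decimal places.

6.0672

T = 8/12 years.
TRY growth factor: e^(0.0929×8/12) = 1.0638914.
Growth of 1 JPY over T: e^(0.0400×8/12) = 1.0270254.
Forward (TRY per JPY) = 0.15911 × 1.0638914 / 1.0270254 = 0.1648214.
Quoted the other way: 1/0.1648214 = 6.0672 JPY per TRY.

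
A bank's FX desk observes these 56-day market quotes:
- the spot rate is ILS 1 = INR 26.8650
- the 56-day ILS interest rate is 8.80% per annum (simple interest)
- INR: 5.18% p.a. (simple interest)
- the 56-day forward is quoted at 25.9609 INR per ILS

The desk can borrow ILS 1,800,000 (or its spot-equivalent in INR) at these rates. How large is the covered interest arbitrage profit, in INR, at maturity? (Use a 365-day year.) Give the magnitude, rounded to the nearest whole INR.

T = 56/365 years.
Invest the ILS and cover forward: 1,800,000 × 1.0135013699 × 25.9609 = INR 47,360,533.88.
Convert at spot and invest in INR: 1,800,000 × 26.8650 × 1.0079473973 = INR 48,741,312.29.
The quoted forward undervalues ILS, so borrow ILS, convert to INR at spot, deposit the INR at 5.18%, and buy ILS forward at 25.9609 to cover the loan.
Profit = 48,741,312.29 − 47,360,533.88 = INR 1,380,778.

INR 1,380,778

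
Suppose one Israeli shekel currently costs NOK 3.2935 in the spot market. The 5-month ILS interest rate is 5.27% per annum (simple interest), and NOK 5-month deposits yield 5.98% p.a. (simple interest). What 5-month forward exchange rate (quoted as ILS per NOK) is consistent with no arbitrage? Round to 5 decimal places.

T = 5/12 years.
NOK growth factor: 1 + 0.0598×5/12 = 1.0249167.
ILS accumulates by 1 + 0.0527×5/12 = 1.0219583.
CIP: F = S · (grow NOK)/(grow ILS) = 3.2935 × 1.0249167/1.0219583 = 3.303034 NOK per ILS.
Invert for ILS per NOK: 1 / 3.303034 = 0.30275.

0.30275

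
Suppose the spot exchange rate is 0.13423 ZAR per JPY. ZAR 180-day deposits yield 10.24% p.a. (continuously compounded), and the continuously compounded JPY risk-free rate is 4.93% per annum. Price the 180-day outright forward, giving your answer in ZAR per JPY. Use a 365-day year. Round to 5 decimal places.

T = 180/365 years.
ZAR accumulates by e^(0.1024×180/365) = 1.0517954.
JPY growth factor: e^(0.0493×180/365) = 1.0246103.
So F = 0.13423 × 1.0517954 / 1.0246103 = 0.1377914 (ZAR/JPY).

0.13779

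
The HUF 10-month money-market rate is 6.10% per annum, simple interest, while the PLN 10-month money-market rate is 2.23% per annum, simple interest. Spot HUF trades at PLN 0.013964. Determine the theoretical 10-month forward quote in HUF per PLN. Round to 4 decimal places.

73.8801

T = 10/12 years.
PLN growth factor: 1 + 0.0223×10/12 = 1.01858333.
Growth of 1 HUF over T: 1 + 0.0610×10/12 = 1.05083333.
Forward (PLN per HUF) = 0.013964 × 1.01858333 / 1.05083333 = 0.013535446.
Invert for HUF per PLN: 1 / 0.013535446 = 73.8801.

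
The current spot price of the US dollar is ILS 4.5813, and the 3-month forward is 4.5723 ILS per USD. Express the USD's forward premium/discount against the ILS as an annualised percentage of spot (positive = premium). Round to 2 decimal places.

-0.79%

T = 3/12 years.
(F − S)/S = (4.5723 − 4.5813)/4.5813 = -0.0019645.
Per annum: -0.0019645 / (3/12) = -0.007858 = -0.79%.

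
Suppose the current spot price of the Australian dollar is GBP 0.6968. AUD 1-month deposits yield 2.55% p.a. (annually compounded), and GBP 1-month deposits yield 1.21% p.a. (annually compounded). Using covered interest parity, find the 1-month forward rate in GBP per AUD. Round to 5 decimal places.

0.69604

T = 1/12 years.
GBP accumulates by (1 + 0.0121)^(1/12) = 1.0010028.
Growth of 1 AUD over T: (1 + 0.0255)^(1/12) = 1.0021006.
So F = 0.6968 × 1.0010028 / 1.0021006 = 0.6960367 (GBP/AUD).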